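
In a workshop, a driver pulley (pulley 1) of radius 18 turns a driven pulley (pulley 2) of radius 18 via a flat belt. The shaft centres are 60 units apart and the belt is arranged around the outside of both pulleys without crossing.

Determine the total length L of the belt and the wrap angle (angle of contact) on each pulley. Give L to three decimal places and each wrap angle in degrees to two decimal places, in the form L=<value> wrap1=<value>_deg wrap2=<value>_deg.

L=233.097 wrap1=180.00_deg wrap2=180.00_deg

open belt: β = asin((r2−r1)/C) = asin(0/60) = 0.0000°
wrap1 = π − 2β = 180.0000°
wrap2 = π + 2β = 180.0000°
tangent length = C·cosβ = 60.0000
L = r1·wrap1 + r2·wrap2 + 2·C·cosβ = 18·3.1416 + 18·3.1416 + 2·60.0000 = 233.0973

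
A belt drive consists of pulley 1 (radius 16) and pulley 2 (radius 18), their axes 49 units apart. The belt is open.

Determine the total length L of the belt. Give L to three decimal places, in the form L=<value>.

open belt: β = asin((r2−r1)/C) = asin(2/49) = 2.3393°
wrap1 = π − 2β = 175.3215°
wrap2 = π + 2β = 184.6785°
tangent length = C·cosβ = 48.9592
L = r1·wrap1 + r2·wrap2 + 2·C·cosβ = 16·3.0599 + 18·3.2232 + 2·48.9592 = 204.8958

L=204.896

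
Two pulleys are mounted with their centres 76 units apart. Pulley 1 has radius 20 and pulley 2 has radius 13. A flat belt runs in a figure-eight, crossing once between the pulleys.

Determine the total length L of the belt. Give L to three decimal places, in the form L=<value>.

L=270.241

crossed belt: β = asin((r1+r2)/C) = asin(33/76) = 25.7351°
wrap1 = wrap2 = π + 2β = 231.4701°
tangent length = C·cosβ = 68.4617
L = (r1+r2)·wrap + 2·C·cosβ = 33·4.0399 + 2·68.4617 = 270.2406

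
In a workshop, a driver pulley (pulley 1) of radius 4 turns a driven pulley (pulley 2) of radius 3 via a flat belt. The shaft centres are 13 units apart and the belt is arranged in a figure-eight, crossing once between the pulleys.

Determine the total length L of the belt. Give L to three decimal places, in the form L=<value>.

L=51.861

crossed belt: β = asin((r1+r2)/C) = asin(7/13) = 32.5790°
wrap1 = wrap2 = π + 2β = 245.1579°
tangent length = C·cosβ = 10.9545
L = (r1+r2)·wrap + 2·C·cosβ = 7·4.2788 + 2·10.9545 = 51.8606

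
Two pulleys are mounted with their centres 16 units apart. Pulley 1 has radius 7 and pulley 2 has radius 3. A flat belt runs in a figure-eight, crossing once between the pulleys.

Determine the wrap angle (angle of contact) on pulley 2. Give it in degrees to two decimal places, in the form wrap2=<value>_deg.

crossed belt: β = asin((r1+r2)/C) = asin(10/16) = 38.6822°
wrap1 = wrap2 = π + 2β = 257.3644°

wrap2=257.36_deg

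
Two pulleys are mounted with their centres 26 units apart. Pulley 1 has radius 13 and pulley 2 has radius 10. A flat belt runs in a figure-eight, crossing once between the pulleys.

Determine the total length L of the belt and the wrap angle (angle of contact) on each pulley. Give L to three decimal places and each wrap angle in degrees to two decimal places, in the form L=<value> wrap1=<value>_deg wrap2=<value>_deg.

crossed belt: β = asin((r1+r2)/C) = asin(23/26) = 62.2042°
wrap1 = wrap2 = π + 2β = 304.4085°
tangent length = C·cosβ = 12.1244
L = (r1+r2)·wrap + 2·C·cosβ = 23·5.3129 + 2·12.1244 = 146.4461

L=146.446 wrap1=304.41_deg wrap2=304.41_deg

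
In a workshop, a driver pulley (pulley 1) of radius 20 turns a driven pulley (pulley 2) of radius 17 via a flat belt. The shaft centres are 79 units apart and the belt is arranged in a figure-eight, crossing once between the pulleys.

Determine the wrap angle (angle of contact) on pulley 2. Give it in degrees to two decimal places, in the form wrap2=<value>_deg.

crossed belt: β = asin((r1+r2)/C) = asin(37/79) = 27.9275°
wrap1 = wrap2 = π + 2β = 235.8551°

wrap2=235.86_deg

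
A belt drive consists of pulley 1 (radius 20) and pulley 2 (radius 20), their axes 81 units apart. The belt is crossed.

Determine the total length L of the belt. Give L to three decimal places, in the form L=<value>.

crossed belt: β = asin((r1+r2)/C) = asin(40/81) = 29.5924°
wrap1 = wrap2 = π + 2β = 239.1849°
tangent length = C·cosβ = 70.4344
L = (r1+r2)·wrap + 2·C·cosβ = 40·4.1746 + 2·70.4344 = 307.8513

L=307.851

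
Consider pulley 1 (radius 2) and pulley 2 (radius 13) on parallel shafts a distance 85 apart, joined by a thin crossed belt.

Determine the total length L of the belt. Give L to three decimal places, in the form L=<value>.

crossed belt: β = asin((r1+r2)/C) = asin(15/85) = 10.1642°
wrap1 = wrap2 = π + 2β = 200.3285°
tangent length = C·cosβ = 83.6660
L = (r1+r2)·wrap + 2·C·cosβ = 15·3.4964 + 2·83.6660 = 219.7779

L=219.778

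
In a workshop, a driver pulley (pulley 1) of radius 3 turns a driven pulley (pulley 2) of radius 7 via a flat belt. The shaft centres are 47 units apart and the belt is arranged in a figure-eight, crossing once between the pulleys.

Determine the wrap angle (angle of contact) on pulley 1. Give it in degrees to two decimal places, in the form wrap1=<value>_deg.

wrap1=204.57_deg

crossed belt: β = asin((r1+r2)/C) = asin(10/47) = 12.2845°
wrap1 = wrap2 = π + 2β = 204.5690°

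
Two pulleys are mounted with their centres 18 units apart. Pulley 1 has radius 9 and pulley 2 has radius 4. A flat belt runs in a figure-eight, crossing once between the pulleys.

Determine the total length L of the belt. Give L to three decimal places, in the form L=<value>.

L=86.723

crossed belt: β = asin((r1+r2)/C) = asin(13/18) = 46.2383°
wrap1 = wrap2 = π + 2β = 272.4765°
tangent length = C·cosβ = 12.4499
L = (r1+r2)·wrap + 2·C·cosβ = 13·4.7556 + 2·12.4499 = 86.7228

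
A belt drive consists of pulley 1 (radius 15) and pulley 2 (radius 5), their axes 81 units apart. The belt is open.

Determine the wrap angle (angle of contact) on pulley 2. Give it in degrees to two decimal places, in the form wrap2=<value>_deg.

wrap2=165.82_deg

open belt: β = asin((r2−r1)/C) = asin(-10/81) = -7.0916°
wrap1 = π − 2β = 194.1833°
wrap2 = π + 2β = 165.8167°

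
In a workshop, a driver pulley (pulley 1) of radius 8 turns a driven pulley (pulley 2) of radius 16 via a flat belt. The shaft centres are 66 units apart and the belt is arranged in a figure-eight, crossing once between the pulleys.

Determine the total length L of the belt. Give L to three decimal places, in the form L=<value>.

L=216.226

crossed belt: β = asin((r1+r2)/C) = asin(24/66) = 21.3237°
wrap1 = wrap2 = π + 2β = 222.6474°
tangent length = C·cosβ = 61.4817
L = (r1+r2)·wrap + 2·C·cosβ = 24·3.8859 + 2·61.4817 = 216.2257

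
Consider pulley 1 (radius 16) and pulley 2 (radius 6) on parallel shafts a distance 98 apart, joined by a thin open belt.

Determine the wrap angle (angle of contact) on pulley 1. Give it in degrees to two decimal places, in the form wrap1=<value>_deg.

open belt: β = asin((r2−r1)/C) = asin(-10/98) = -5.8567°
wrap1 = π − 2β = 191.7134°
wrap2 = π + 2β = 168.2866°

wrap1=191.71_deg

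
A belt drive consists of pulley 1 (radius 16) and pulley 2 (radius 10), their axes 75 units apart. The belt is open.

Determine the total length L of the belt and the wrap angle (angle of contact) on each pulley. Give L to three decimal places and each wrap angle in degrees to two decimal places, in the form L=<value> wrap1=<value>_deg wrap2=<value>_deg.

L=232.162 wrap1=189.18_deg wrap2=170.82_deg

open belt: β = asin((r2−r1)/C) = asin(-6/75) = -4.5886°
wrap1 = π − 2β = 189.1771°
wrap2 = π + 2β = 170.8229°
tangent length = C·cosβ = 74.7596
L = r1·wrap1 + r2·wrap2 + 2·C·cosβ = 16·3.3018 + 10·2.9814 + 2·74.7596 = 232.1617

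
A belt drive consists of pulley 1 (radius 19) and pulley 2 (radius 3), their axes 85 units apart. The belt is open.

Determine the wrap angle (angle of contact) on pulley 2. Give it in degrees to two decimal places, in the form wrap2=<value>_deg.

wrap2=158.30_deg

open belt: β = asin((r2−r1)/C) = asin(-16/85) = -10.8498°
wrap1 = π − 2β = 201.6996°
wrap2 = π + 2β = 158.3004°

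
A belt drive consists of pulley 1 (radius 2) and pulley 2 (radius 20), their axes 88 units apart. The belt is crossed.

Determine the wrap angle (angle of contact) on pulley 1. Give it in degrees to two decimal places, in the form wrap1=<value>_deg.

crossed belt: β = asin((r1+r2)/C) = asin(22/88) = 14.4775°
wrap1 = wrap2 = π + 2β = 208.9550°

wrap1=208.96_deg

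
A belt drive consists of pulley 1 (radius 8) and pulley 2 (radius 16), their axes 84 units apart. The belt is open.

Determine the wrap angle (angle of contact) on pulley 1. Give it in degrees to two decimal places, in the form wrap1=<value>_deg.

wrap1=169.07_deg

open belt: β = asin((r2−r1)/C) = asin(8/84) = 5.4650°
wrap1 = π − 2β = 169.0700°
wrap2 = π + 2β = 190.9300°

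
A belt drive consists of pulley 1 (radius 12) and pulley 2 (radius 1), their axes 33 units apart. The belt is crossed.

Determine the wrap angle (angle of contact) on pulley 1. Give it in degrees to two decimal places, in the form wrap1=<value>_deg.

wrap1=226.40_deg

crossed belt: β = asin((r1+r2)/C) = asin(13/33) = 23.1998°
wrap1 = wrap2 = π + 2β = 226.3997°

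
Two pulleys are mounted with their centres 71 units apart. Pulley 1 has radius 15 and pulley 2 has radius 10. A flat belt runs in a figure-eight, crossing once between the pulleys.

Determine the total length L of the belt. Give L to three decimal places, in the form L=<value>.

L=229.437

crossed belt: β = asin((r1+r2)/C) = asin(25/71) = 20.6166°
wrap1 = wrap2 = π + 2β = 221.2332°
tangent length = C·cosβ = 66.4530
L = (r1+r2)·wrap + 2·C·cosβ = 25·3.8612 + 2·66.4530 = 229.4372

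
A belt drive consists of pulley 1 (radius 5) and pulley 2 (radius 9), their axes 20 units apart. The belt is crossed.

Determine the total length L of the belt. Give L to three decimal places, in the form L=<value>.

L=94.259

crossed belt: β = asin((r1+r2)/C) = asin(14/20) = 44.4270°
wrap1 = wrap2 = π + 2β = 268.8540°
tangent length = C·cosβ = 14.2829
L = (r1+r2)·wrap + 2·C·cosβ = 14·4.6924 + 2·14.2829 = 94.2591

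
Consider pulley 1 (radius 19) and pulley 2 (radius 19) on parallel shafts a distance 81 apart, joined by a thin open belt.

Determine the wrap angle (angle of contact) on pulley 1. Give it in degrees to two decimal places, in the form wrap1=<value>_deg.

open belt: β = asin((r2−r1)/C) = asin(0/81) = 0.0000°
wrap1 = π − 2β = 180.0000°
wrap2 = π + 2β = 180.0000°

wrap1=180.00_deg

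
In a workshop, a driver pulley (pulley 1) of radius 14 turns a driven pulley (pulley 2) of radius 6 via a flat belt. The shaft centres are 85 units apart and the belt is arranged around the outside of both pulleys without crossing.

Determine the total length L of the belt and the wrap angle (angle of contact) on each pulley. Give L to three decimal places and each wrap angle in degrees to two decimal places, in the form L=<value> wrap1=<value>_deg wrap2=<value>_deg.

L=233.585 wrap1=190.80_deg wrap2=169.20_deg

open belt: β = asin((r2−r1)/C) = asin(-8/85) = -5.4005°
wrap1 = π − 2β = 190.8011°
wrap2 = π + 2β = 169.1989°
tangent length = C·cosβ = 84.6227
L = r1·wrap1 + r2·wrap2 + 2·C·cosβ = 14·3.3301 + 6·2.9531 + 2·84.6227 = 233.5854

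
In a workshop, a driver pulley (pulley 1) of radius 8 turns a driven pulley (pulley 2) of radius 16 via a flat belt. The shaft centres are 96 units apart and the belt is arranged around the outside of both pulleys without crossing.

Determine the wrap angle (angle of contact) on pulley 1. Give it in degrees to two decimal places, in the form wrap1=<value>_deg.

wrap1=170.44_deg

open belt: β = asin((r2−r1)/C) = asin(8/96) = 4.7802°
wrap1 = π − 2β = 170.4396°
wrap2 = π + 2β = 189.5604°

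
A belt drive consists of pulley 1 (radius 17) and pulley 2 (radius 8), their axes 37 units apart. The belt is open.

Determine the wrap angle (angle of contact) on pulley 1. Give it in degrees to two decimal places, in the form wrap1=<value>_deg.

open belt: β = asin((r2−r1)/C) = asin(-9/37) = -14.0780°
wrap1 = π − 2β = 208.1561°
wrap2 = π + 2β = 151.8439°

wrap1=208.16_deg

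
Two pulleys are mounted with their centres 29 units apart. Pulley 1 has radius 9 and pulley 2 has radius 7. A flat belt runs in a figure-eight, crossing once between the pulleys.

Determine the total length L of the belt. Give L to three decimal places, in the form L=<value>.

crossed belt: β = asin((r1+r2)/C) = asin(16/29) = 33.4854°
wrap1 = wrap2 = π + 2β = 246.9708°
tangent length = C·cosβ = 24.1868
L = (r1+r2)·wrap + 2·C·cosβ = 16·4.3105 + 2·24.1868 = 117.3408

L=117.341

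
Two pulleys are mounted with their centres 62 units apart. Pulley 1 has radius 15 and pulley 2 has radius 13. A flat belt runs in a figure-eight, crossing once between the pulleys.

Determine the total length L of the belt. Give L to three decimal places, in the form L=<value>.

L=224.839

crossed belt: β = asin((r1+r2)/C) = asin(28/62) = 26.8472°
wrap1 = wrap2 = π + 2β = 233.6944°
tangent length = C·cosβ = 55.3173
L = (r1+r2)·wrap + 2·C·cosβ = 28·4.0787 + 2·55.3173 = 224.8392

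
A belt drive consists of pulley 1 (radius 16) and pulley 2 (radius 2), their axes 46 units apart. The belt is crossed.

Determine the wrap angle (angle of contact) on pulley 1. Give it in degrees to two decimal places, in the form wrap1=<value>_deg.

crossed belt: β = asin((r1+r2)/C) = asin(18/46) = 23.0357°
wrap1 = wrap2 = π + 2β = 226.0714°

wrap1=226.07_deg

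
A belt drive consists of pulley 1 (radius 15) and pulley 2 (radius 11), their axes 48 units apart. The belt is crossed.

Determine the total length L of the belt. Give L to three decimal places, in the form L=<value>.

L=192.144

crossed belt: β = asin((r1+r2)/C) = asin(26/48) = 32.7972°
wrap1 = wrap2 = π + 2β = 245.5943°
tangent length = C·cosβ = 40.3485
L = (r1+r2)·wrap + 2·C·cosβ = 26·4.2864 + 2·40.3485 = 192.1441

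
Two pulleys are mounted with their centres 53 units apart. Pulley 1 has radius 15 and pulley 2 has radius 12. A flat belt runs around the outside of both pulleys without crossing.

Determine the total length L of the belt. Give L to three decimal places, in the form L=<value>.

open belt: β = asin((r2−r1)/C) = asin(-3/53) = -3.2449°
wrap1 = π − 2β = 186.4898°
wrap2 = π + 2β = 173.5102°
tangent length = C·cosβ = 52.9150
L = r1·wrap1 + r2·wrap2 + 2·C·cosβ = 15·3.2549 + 12·3.0283 + 2·52.9150 = 190.9929

L=190.993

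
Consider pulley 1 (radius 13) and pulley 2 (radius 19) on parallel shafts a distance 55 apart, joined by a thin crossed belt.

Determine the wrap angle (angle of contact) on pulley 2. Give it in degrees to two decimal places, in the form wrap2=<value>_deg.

wrap2=251.16_deg

crossed belt: β = asin((r1+r2)/C) = asin(32/55) = 35.5785°
wrap1 = wrap2 = π + 2β = 251.1571°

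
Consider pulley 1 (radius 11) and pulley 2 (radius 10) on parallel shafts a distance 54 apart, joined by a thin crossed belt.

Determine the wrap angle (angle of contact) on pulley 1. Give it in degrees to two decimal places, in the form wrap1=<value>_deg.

wrap1=225.77_deg

crossed belt: β = asin((r1+r2)/C) = asin(21/54) = 22.8854°
wrap1 = wrap2 = π + 2β = 225.7708°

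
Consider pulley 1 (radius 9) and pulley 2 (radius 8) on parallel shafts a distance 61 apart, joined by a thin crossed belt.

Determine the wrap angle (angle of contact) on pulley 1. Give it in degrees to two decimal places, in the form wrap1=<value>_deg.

crossed belt: β = asin((r1+r2)/C) = asin(17/61) = 16.1819°
wrap1 = wrap2 = π + 2β = 212.3639°

wrap1=212.36_deg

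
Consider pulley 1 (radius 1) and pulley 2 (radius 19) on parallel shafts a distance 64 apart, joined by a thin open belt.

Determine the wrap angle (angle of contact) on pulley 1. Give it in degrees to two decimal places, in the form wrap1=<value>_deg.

open belt: β = asin((r2−r1)/C) = asin(18/64) = 16.3348°
wrap1 = π − 2β = 147.3304°
wrap2 = π + 2β = 212.6696°

wrap1=147.33_deg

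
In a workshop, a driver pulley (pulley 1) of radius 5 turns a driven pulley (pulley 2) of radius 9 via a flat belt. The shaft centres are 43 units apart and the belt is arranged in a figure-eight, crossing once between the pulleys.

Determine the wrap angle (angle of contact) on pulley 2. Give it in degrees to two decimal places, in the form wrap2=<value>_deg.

wrap2=218.00_deg

crossed belt: β = asin((r1+r2)/C) = asin(14/43) = 19.0008°
wrap1 = wrap2 = π + 2β = 218.0016°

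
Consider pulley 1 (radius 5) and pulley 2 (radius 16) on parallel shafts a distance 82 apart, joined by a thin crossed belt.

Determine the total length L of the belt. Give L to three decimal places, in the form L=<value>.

crossed belt: β = asin((r1+r2)/C) = asin(21/82) = 14.8386°
wrap1 = wrap2 = π + 2β = 209.6773°
tangent length = C·cosβ = 79.2654
L = (r1+r2)·wrap + 2·C·cosβ = 21·3.6596 + 2·79.2654 = 235.3815

L=235.381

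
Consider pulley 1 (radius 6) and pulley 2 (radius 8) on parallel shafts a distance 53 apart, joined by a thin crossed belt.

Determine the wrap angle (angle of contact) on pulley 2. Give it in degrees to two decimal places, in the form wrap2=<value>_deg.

wrap2=210.63_deg

crossed belt: β = asin((r1+r2)/C) = asin(14/53) = 15.3165°
wrap1 = wrap2 = π + 2β = 210.6330°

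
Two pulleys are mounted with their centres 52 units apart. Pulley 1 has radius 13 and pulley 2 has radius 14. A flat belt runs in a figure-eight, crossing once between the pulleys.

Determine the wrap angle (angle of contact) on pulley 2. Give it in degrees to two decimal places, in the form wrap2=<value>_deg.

wrap2=242.56_deg

crossed belt: β = asin((r1+r2)/C) = asin(27/52) = 31.2807°
wrap1 = wrap2 = π + 2β = 242.5613°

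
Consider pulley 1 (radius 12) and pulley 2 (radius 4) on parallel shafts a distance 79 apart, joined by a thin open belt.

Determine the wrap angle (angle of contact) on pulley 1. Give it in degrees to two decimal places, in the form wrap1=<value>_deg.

wrap1=191.62_deg

open belt: β = asin((r2−r1)/C) = asin(-8/79) = -5.8121°
wrap1 = π − 2β = 191.6241°
wrap2 = π + 2β = 168.3759°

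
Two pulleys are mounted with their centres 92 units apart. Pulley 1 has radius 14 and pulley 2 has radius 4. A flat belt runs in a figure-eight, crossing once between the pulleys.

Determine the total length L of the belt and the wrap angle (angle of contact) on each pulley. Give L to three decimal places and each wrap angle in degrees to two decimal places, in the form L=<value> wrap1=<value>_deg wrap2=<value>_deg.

crossed belt: β = asin((r1+r2)/C) = asin(18/92) = 11.2828°
wrap1 = wrap2 = π + 2β = 202.5656°
tangent length = C·cosβ = 90.2219
L = (r1+r2)·wrap + 2·C·cosβ = 18·3.5354 + 2·90.2219 = 244.0818

L=244.082 wrap1=202.57_deg wrap2=202.57_deg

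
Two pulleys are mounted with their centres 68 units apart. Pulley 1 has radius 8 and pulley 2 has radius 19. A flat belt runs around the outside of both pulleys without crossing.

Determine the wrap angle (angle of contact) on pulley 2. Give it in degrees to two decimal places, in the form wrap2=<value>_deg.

wrap2=198.62_deg

open belt: β = asin((r2−r1)/C) = asin(11/68) = 9.3093°
wrap1 = π − 2β = 161.3813°
wrap2 = π + 2β = 198.6187°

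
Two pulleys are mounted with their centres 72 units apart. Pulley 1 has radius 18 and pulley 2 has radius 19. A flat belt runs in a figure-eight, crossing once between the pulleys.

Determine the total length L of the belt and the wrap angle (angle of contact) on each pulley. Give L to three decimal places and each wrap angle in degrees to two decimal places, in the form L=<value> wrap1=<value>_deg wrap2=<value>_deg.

L=279.709 wrap1=241.85_deg wrap2=241.85_deg

crossed belt: β = asin((r1+r2)/C) = asin(37/72) = 30.9232°
wrap1 = wrap2 = π + 2β = 241.8464°
tangent length = C·cosβ = 61.7657
L = (r1+r2)·wrap + 2·C·cosβ = 37·4.2210 + 2·61.7657 = 279.7090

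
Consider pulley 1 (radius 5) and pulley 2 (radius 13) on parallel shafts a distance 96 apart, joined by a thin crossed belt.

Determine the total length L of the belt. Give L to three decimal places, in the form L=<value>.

crossed belt: β = asin((r1+r2)/C) = asin(18/96) = 10.8069°
wrap1 = wrap2 = π + 2β = 201.6138°
tangent length = C·cosβ = 94.2974
L = (r1+r2)·wrap + 2·C·cosβ = 18·3.5188 + 2·94.2974 = 251.9337

L=251.934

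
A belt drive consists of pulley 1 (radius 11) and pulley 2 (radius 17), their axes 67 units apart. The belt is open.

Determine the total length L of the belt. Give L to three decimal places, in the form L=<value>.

L=222.502

open belt: β = asin((r2−r1)/C) = asin(6/67) = 5.1378°
wrap1 = π − 2β = 169.7243°
wrap2 = π + 2β = 190.2757°
tangent length = C·cosβ = 66.7308
L = r1·wrap1 + r2·wrap2 + 2·C·cosβ = 11·2.9622 + 17·3.3209 + 2·66.7308 = 222.5023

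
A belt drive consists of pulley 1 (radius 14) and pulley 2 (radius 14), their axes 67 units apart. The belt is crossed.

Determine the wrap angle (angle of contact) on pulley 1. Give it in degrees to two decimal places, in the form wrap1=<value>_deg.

wrap1=229.41_deg

crossed belt: β = asin((r1+r2)/C) = asin(28/67) = 24.7027°
wrap1 = wrap2 = π + 2β = 229.4055°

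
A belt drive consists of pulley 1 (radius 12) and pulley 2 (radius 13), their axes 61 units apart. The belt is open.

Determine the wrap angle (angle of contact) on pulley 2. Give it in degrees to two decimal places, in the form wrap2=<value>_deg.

open belt: β = asin((r2−r1)/C) = asin(1/61) = 0.9393°
wrap1 = π − 2β = 178.1214°
wrap2 = π + 2β = 181.8786°

wrap2=181.88_deg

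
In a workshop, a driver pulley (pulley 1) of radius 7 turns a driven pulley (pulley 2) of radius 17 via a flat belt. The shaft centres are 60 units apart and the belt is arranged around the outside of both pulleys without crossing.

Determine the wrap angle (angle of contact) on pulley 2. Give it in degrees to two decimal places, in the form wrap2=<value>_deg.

wrap2=199.19_deg

open belt: β = asin((r2−r1)/C) = asin(10/60) = 9.5941°
wrap1 = π − 2β = 160.8119°
wrap2 = π + 2β = 199.1881°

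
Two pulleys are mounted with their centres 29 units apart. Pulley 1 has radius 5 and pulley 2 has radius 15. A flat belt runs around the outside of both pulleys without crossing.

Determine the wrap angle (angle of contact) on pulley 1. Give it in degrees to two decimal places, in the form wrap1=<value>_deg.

open belt: β = asin((r2−r1)/C) = asin(10/29) = 20.1713°
wrap1 = π − 2β = 139.6575°
wrap2 = π + 2β = 220.3425°

wrap1=139.66_deg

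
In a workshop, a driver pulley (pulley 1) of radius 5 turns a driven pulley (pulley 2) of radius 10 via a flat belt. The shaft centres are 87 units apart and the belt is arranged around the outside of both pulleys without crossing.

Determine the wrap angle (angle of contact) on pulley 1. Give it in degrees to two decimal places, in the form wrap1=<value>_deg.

wrap1=173.41_deg

open belt: β = asin((r2−r1)/C) = asin(5/87) = 3.2947°
wrap1 = π − 2β = 173.4106°
wrap2 = π + 2β = 186.5894°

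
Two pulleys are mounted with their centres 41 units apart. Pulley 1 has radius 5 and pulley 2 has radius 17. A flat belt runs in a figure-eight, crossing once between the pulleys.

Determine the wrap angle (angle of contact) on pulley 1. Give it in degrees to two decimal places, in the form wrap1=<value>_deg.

wrap1=244.90_deg

crossed belt: β = asin((r1+r2)/C) = asin(22/41) = 32.4515°
wrap1 = wrap2 = π + 2β = 244.9030°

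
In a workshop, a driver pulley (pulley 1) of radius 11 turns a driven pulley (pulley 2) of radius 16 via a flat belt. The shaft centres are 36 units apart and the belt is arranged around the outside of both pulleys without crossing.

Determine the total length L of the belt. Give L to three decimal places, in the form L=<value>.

L=157.519

open belt: β = asin((r2−r1)/C) = asin(5/36) = 7.9836°
wrap1 = π − 2β = 164.0329°
wrap2 = π + 2β = 195.9671°
tangent length = C·cosβ = 35.6511
L = r1·wrap1 + r2·wrap2 + 2·C·cosβ = 11·2.8629 + 16·3.4203 + 2·35.6511 = 157.5186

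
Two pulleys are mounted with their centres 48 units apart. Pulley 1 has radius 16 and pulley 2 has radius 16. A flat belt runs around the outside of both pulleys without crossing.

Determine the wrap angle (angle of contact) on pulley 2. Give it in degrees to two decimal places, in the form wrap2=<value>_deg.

wrap2=180.00_deg

open belt: β = asin((r2−r1)/C) = asin(0/48) = 0.0000°
wrap1 = π − 2β = 180.0000°
wrap2 = π + 2β = 180.0000°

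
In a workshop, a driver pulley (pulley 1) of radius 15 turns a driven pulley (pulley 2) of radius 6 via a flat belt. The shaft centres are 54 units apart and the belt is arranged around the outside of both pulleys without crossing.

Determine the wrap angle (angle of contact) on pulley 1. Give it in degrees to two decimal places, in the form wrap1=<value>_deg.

open belt: β = asin((r2−r1)/C) = asin(-9/54) = -9.5941°
wrap1 = π − 2β = 199.1881°
wrap2 = π + 2β = 160.8119°

wrap1=199.19_deg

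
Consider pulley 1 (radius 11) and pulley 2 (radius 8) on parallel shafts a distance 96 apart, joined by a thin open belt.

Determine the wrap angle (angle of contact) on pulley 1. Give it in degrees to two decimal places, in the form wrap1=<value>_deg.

open belt: β = asin((r2−r1)/C) = asin(-3/96) = -1.7908°
wrap1 = π − 2β = 183.5816°
wrap2 = π + 2β = 176.4184°

wrap1=183.58_deg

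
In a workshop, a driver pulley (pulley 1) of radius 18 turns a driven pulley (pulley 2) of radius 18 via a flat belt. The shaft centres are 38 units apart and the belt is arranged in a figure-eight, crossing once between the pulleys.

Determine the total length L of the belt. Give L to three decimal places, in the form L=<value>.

L=227.062

crossed belt: β = asin((r1+r2)/C) = asin(36/38) = 71.3283°
wrap1 = wrap2 = π + 2β = 322.6566°
tangent length = C·cosβ = 12.1655
L = (r1+r2)·wrap + 2·C·cosβ = 36·5.6314 + 2·12.1655 = 227.0621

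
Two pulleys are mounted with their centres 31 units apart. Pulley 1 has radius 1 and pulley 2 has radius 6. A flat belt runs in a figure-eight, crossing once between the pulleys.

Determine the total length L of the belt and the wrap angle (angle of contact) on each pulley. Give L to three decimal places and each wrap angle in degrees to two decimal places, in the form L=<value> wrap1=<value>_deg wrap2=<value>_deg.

L=85.579 wrap1=206.10_deg wrap2=206.10_deg

crossed belt: β = asin((r1+r2)/C) = asin(7/31) = 13.0503°
wrap1 = wrap2 = π + 2β = 206.1006°
tangent length = C·cosβ = 30.1993
L = (r1+r2)·wrap + 2·C·cosβ = 7·3.5971 + 2·30.1993 = 85.5786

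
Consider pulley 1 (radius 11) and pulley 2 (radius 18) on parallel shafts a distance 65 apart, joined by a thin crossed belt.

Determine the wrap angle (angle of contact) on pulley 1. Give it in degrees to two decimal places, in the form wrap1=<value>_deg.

wrap1=232.99_deg

crossed belt: β = asin((r1+r2)/C) = asin(29/65) = 26.4972°
wrap1 = wrap2 = π + 2β = 232.9944°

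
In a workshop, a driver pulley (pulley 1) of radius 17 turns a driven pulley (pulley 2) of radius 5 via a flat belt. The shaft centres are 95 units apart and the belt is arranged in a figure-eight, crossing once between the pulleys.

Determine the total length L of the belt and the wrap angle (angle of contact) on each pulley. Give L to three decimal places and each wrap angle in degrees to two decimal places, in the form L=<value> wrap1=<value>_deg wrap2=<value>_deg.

crossed belt: β = asin((r1+r2)/C) = asin(22/95) = 13.3900°
wrap1 = wrap2 = π + 2β = 206.7801°
tangent length = C·cosβ = 92.4175
L = (r1+r2)·wrap + 2·C·cosβ = 22·3.6090 + 2·92.4175 = 264.2329

L=264.233 wrap1=206.78_deg wrap2=206.78_deg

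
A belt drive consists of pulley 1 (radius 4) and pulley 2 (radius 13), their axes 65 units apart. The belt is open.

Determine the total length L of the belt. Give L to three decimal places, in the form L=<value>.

open belt: β = asin((r2−r1)/C) = asin(9/65) = 7.9588°
wrap1 = π − 2β = 164.0823°
wrap2 = π + 2β = 195.9177°
tangent length = C·cosβ = 64.3739
L = r1·wrap1 + r2·wrap2 + 2·C·cosβ = 4·2.8638 + 13·3.4194 + 2·64.3739 = 184.6552

L=184.655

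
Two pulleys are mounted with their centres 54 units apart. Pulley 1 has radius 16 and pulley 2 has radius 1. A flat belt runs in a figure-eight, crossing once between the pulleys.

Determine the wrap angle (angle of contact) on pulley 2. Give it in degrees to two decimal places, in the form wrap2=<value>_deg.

wrap2=216.70_deg

crossed belt: β = asin((r1+r2)/C) = asin(17/54) = 18.3496°
wrap1 = wrap2 = π + 2β = 216.6993°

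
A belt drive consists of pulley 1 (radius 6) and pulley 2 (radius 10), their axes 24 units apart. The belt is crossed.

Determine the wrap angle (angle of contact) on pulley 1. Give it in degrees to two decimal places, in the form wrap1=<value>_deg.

crossed belt: β = asin((r1+r2)/C) = asin(16/24) = 41.8103°
wrap1 = wrap2 = π + 2β = 263.6206°

wrap1=263.62_deg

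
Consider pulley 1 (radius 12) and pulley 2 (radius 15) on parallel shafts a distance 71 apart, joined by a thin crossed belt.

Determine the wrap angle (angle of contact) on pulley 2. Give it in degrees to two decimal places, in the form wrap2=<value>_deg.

crossed belt: β = asin((r1+r2)/C) = asin(27/71) = 22.3511°
wrap1 = wrap2 = π + 2β = 224.7023°

wrap2=224.70_deg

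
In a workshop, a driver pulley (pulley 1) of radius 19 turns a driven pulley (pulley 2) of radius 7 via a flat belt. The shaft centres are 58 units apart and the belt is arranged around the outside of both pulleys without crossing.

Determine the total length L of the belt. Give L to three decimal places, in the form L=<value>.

L=200.173

open belt: β = asin((r2−r1)/C) = asin(-12/58) = -11.9405°
wrap1 = π − 2β = 203.8811°
wrap2 = π + 2β = 156.1189°
tangent length = C·cosβ = 56.7450
L = r1·wrap1 + r2·wrap2 + 2·C·cosβ = 19·3.5584 + 7·2.7248 + 2·56.7450 = 200.1731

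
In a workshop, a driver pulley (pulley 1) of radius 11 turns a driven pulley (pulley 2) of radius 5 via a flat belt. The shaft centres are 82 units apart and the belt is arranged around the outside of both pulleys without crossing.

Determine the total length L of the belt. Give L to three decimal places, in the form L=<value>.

L=214.705

open belt: β = asin((r2−r1)/C) = asin(-6/82) = -4.1961°
wrap1 = π − 2β = 188.3922°
wrap2 = π + 2β = 171.6078°
tangent length = C·cosβ = 81.7802
L = r1·wrap1 + r2·wrap2 + 2·C·cosβ = 11·3.2881 + 5·2.9951 + 2·81.7802 = 214.7047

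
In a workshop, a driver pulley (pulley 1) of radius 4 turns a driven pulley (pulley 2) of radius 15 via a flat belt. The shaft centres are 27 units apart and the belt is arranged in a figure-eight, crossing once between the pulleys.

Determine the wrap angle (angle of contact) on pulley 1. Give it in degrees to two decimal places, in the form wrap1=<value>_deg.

wrap1=269.45_deg

crossed belt: β = asin((r1+r2)/C) = asin(19/27) = 44.7249°
wrap1 = wrap2 = π + 2β = 269.4498°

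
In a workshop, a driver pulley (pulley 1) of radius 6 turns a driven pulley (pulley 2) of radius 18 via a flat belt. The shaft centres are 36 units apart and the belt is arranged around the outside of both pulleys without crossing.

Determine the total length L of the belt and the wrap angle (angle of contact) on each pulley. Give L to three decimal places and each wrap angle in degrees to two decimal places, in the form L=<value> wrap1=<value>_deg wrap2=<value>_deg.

open belt: β = asin((r2−r1)/C) = asin(12/36) = 19.4712°
wrap1 = π − 2β = 141.0576°
wrap2 = π + 2β = 218.9424°
tangent length = C·cosβ = 33.9411
L = r1·wrap1 + r2·wrap2 + 2·C·cosβ = 6·2.4619 + 18·3.8213 + 2·33.9411 = 151.4366

L=151.437 wrap1=141.06_deg wrap2=218.94_deg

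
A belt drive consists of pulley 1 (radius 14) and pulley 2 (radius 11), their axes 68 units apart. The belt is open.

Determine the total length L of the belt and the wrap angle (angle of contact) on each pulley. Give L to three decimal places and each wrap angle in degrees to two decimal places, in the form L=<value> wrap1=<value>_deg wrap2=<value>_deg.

L=214.672 wrap1=185.06_deg wrap2=174.94_deg

open belt: β = asin((r2−r1)/C) = asin(-3/68) = -2.5286°
wrap1 = π − 2β = 185.0572°
wrap2 = π + 2β = 174.9428°
tangent length = C·cosβ = 67.9338
L = r1·wrap1 + r2·wrap2 + 2·C·cosβ = 14·3.2299 + 11·3.0533 + 2·67.9338 = 214.6722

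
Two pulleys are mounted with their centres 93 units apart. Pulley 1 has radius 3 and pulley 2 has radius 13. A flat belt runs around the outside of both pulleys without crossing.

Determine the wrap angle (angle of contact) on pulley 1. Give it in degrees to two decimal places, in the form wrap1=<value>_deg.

wrap1=167.65_deg

open belt: β = asin((r2−r1)/C) = asin(10/93) = 6.1728°
wrap1 = π − 2β = 167.6545°
wrap2 = π + 2β = 192.3455°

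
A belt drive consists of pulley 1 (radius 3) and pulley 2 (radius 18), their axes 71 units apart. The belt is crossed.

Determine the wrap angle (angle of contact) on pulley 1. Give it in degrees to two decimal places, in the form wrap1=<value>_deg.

crossed belt: β = asin((r1+r2)/C) = asin(21/71) = 17.2040°
wrap1 = wrap2 = π + 2β = 214.4080°

wrap1=214.41_deg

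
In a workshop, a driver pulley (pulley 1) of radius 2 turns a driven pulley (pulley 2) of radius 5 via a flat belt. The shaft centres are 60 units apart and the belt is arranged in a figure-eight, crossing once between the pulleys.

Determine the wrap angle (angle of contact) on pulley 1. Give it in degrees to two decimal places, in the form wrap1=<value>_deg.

wrap1=193.40_deg

crossed belt: β = asin((r1+r2)/C) = asin(7/60) = 6.6998°
wrap1 = wrap2 = π + 2β = 193.3995°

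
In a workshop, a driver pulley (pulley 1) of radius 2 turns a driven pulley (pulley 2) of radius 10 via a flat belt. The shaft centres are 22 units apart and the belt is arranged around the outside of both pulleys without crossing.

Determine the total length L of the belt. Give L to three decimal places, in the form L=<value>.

L=84.642

open belt: β = asin((r2−r1)/C) = asin(8/22) = 21.3237°
wrap1 = π − 2β = 137.3526°
wrap2 = π + 2β = 222.6474°
tangent length = C·cosβ = 20.4939
L = r1·wrap1 + r2·wrap2 + 2·C·cosβ = 2·2.3973 + 10·3.8859 + 2·20.4939 = 84.6416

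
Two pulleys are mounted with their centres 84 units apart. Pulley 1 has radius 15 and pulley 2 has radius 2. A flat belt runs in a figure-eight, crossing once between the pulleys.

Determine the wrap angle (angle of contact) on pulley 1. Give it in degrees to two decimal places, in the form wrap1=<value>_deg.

wrap1=203.35_deg

crossed belt: β = asin((r1+r2)/C) = asin(17/84) = 11.6762°
wrap1 = wrap2 = π + 2β = 203.3525°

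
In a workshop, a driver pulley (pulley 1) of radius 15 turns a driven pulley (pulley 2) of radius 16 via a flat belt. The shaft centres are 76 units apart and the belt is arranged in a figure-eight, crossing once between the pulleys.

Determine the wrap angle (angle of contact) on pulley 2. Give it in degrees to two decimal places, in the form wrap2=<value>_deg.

crossed belt: β = asin((r1+r2)/C) = asin(31/76) = 24.0727°
wrap1 = wrap2 = π + 2β = 228.1453°

wrap2=228.15_deg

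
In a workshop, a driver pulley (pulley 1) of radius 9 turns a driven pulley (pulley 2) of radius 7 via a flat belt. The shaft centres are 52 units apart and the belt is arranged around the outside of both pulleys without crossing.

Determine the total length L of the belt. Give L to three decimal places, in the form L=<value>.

open belt: β = asin((r2−r1)/C) = asin(-2/52) = -2.2042°
wrap1 = π − 2β = 184.4085°
wrap2 = π + 2β = 175.5915°
tangent length = C·cosβ = 51.9615
L = r1·wrap1 + r2·wrap2 + 2·C·cosβ = 9·3.2185 + 7·3.0647 + 2·51.9615 = 154.3424

L=154.342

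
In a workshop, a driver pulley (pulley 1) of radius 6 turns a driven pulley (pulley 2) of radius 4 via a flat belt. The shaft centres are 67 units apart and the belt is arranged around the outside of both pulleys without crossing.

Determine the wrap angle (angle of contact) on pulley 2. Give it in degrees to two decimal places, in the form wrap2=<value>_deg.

wrap2=176.58_deg

open belt: β = asin((r2−r1)/C) = asin(-2/67) = -1.7106°
wrap1 = π − 2β = 183.4212°
wrap2 = π + 2β = 176.5788°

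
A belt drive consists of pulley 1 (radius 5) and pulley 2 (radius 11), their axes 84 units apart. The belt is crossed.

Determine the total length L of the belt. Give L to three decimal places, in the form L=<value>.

crossed belt: β = asin((r1+r2)/C) = asin(16/84) = 10.9806°
wrap1 = wrap2 = π + 2β = 201.9612°
tangent length = C·cosβ = 82.4621
L = (r1+r2)·wrap + 2·C·cosβ = 16·3.5249 + 2·82.4621 = 221.3224

L=221.322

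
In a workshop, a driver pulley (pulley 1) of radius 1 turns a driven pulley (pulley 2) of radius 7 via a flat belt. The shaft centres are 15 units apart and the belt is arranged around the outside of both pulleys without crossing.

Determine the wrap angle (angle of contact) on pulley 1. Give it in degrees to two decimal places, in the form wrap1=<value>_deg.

open belt: β = asin((r2−r1)/C) = asin(6/15) = 23.5782°
wrap1 = π − 2β = 132.8436°
wrap2 = π + 2β = 227.1564°

wrap1=132.84_deg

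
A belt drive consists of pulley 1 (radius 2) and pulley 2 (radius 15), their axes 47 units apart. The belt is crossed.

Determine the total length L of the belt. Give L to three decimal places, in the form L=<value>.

crossed belt: β = asin((r1+r2)/C) = asin(17/47) = 21.2048°
wrap1 = wrap2 = π + 2β = 222.4095°
tangent length = C·cosβ = 43.8178
L = (r1+r2)·wrap + 2·C·cosβ = 17·3.8818 + 2·43.8178 = 153.6258

L=153.626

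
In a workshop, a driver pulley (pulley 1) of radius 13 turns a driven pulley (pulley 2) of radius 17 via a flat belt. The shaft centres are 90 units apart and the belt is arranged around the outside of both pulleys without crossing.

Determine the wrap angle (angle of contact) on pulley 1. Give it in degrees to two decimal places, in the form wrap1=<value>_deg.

open belt: β = asin((r2−r1)/C) = asin(4/90) = 2.5473°
wrap1 = π − 2β = 174.9054°
wrap2 = π + 2β = 185.0946°

wrap1=174.91_deg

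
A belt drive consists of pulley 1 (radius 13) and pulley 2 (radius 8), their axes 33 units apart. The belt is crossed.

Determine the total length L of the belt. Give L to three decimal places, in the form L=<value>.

L=145.856

crossed belt: β = asin((r1+r2)/C) = asin(21/33) = 39.5212°
wrap1 = wrap2 = π + 2β = 259.0424°
tangent length = C·cosβ = 25.4558
L = (r1+r2)·wrap + 2·C·cosβ = 21·4.5211 + 2·25.4558 = 145.8557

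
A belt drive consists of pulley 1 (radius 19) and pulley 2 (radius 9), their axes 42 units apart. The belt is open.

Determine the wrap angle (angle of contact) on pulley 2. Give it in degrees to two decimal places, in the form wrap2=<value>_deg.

open belt: β = asin((r2−r1)/C) = asin(-10/42) = -13.7741°
wrap1 = π − 2β = 207.5483°
wrap2 = π + 2β = 152.4517°

wrap2=152.45_deg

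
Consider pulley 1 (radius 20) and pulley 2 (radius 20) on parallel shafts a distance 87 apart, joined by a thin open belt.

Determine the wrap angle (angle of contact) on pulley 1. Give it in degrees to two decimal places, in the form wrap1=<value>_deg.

wrap1=180.00_deg

open belt: β = asin((r2−r1)/C) = asin(0/87) = 0.0000°
wrap1 = π − 2β = 180.0000°
wrap2 = π + 2β = 180.0000°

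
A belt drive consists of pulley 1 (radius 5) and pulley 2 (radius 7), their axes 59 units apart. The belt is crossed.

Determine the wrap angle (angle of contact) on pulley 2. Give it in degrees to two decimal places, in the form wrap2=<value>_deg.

crossed belt: β = asin((r1+r2)/C) = asin(12/59) = 11.7353°
wrap1 = wrap2 = π + 2β = 203.4705°

wrap2=203.47_deg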